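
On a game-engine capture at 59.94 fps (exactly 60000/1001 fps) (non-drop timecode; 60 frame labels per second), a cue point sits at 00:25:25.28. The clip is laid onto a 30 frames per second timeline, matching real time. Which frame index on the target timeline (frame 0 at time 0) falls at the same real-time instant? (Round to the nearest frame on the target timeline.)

Source frame index: (0×3600 + 25×60 + 25) × 60 + 28 = 91528.
Real time: 91528 / (60000/1001) = 11452441/7500 s.
Target frame: (11452441/7500) × (30) = 11452441/250 ≈ 45809.764 → 45810.

frame 45810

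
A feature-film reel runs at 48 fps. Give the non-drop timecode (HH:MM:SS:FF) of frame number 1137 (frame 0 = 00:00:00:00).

00:00:23:33

1137 ÷ 48 = 23 full seconds, remainder 33 frames.
23 s = 0 h 0 min 23 s.
Timecode: 00:00:23:33.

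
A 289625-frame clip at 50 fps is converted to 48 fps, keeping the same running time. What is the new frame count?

Target frames = source frames × (target rate / source rate) = 289625 × (48)/(50) = 289625 × 24/25 = 278040.

278040 frames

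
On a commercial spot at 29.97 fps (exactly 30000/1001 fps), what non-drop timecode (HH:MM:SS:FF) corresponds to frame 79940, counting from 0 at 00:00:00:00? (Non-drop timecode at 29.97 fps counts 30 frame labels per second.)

79940 ÷ 30 = 2664 full seconds, remainder 20 frames.
2664 s = 0 h 44 min 24 s.
Timecode: 00:44:24:20.

00:44:24:20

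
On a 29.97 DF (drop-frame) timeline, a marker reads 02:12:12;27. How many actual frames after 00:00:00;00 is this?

237749

As if non-drop at 30 labels/s: (2 × 3600 + 12 × 60 + 12) × 30 + 27 = 237987.
Minute boundaries passed: 132; those not divisible by 10: 132 − 13 = 119; dropped labels = 2 × 119 = 238.
Actual frame index = 237987 − 238 = 237749.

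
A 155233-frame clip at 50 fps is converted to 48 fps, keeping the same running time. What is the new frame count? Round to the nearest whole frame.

Frames at target rate = 155233 × (48) / (50) = 3725592/25 ≈ 149023.680.
Nearest whole frame: 149024.

149024 frames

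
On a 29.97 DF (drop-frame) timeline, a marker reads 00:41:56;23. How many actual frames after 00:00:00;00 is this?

Complete 10-minute blocks: 4, each 17982 frames → 71928.
Remaining 1 whole minute in the current block: 1800 + 0 × 1798 = 1800 frames.
Within the current minute: 56 × 30 + 23 − 2 = 1701 (labels ;00/;01 skipped at this minute). Total = 71928 + 1800 + 1701 = 75429.

75429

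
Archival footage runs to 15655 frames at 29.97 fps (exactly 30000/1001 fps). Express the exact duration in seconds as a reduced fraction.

3134131/6000 seconds

Running time = 15655 ÷ (30000/1001) = 15655 × 1001/30000 = 3134131/6000 s.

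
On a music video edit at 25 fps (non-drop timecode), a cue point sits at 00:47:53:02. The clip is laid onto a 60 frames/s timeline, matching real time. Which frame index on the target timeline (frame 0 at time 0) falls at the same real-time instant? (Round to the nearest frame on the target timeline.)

Source frame index: (0×3600 + 47×60 + 53) × 25 + 2 = 71827.
Real time: 71827 / (25) = 71827/25 s.
Target frame: (71827/25) × (60) = 861924/5 ≈ 172384.800 → 172385.

frame 172385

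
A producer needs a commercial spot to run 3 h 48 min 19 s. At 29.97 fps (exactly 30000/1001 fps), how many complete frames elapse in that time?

410559 frames

3 h 48 min 19 s = 13699 s.
Frames = 13699 × 30000/1001 = 58710000/143 ≈ 410559.4406.
Complete frames: 410559.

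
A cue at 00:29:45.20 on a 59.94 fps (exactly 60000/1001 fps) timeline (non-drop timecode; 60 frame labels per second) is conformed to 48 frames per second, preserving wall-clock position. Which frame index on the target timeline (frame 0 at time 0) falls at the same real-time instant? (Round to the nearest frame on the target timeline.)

frame 85782

Source frame index: (0×3600 + 29×60 + 45) × 60 + 20 = 107120.
Real time: 107120 / (60000/1001) = 1340339/750 s.
Target frame: (1340339/750) × (48) = 10722712/125 ≈ 85781.696 → 85782.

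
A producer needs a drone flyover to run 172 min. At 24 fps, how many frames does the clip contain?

247680 frames

172 min = 10320 s.
Frames = 10320 × 24 = 247680.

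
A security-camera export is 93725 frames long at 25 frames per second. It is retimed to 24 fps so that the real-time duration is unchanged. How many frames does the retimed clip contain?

89976 frames

Target frames = source frames × (target rate / source rate) = 93725 × (24)/(25) = 93725 × 24/25 = 89976.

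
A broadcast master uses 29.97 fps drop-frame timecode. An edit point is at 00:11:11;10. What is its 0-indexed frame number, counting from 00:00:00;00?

20120

Complete 10-minute blocks: 1, each 17982 frames → 17982.
Remaining 1 whole minute in the current block: 1800 + 0 × 1798 = 1800 frames.
Within the current minute: 11 × 30 + 10 − 2 = 338 (labels ;00/;01 skipped at this minute). Total = 17982 + 1800 + 338 = 20120.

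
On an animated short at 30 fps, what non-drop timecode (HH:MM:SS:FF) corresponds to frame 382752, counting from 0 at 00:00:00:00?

03:32:38:12

382752 ÷ 30 = 12758 full seconds, remainder 12 frames.
12758 s = 3 h 32 min 38 s.
Timecode: 03:32:38:12.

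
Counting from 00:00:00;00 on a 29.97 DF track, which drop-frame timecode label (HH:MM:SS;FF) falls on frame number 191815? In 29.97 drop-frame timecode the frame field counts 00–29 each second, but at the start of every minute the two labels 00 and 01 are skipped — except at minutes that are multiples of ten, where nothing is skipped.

Each 10-minute DF block holds 10 × 60 × 30 − 9 × 2 = 17982 frames. 191815 ÷ 17982 → 10 full blocks, remainder 11995.
Within the partial block the first minute is 1800 frames and each further minute 1798, so 6 further minute boundaries passed. Total skipped labels = 18 × 10 + 2 × 6 = 192.
Non-drop label index = 191815 + 192 = 192007; at 30 labels/s that is 01:46:40:07, i.e. DF 01:46:40;07.

01:46:40;07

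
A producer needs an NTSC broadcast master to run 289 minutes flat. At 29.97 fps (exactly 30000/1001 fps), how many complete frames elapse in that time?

289 min = 17340 s.
Frames = 17340 × 30000/1001 = 520200000/1001 ≈ 519680.3197.
Complete frames: 519680.

519680 frames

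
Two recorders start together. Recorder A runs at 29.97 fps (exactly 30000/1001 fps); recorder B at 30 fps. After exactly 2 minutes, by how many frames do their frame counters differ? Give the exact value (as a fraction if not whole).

2 min = 120 s.
A emits 30000/1001 × 120 = 3600000/1001 frames; B emits 30 × 120 = 3600.
Difference = 3600/1001 frames (≈ 3.5964); B is ahead of A.

3600/1001 frames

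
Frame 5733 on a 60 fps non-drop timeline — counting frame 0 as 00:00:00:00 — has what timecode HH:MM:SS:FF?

00:01:35:33

5733 ÷ 60 = 95 full seconds, remainder 33 frames.
95 s = 0 h 1 min 35 s.
Timecode: 00:01:35:33.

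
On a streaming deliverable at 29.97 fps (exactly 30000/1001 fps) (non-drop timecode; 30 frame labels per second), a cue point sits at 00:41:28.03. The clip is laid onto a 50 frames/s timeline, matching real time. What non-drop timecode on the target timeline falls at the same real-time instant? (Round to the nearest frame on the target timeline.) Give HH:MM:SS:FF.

Source frame index: (0×3600 + 41×60 + 28) × 30 + 3 = 74643.
Real time: 74643 / (30000/1001) = 24905881/10000 s.
Target frame: (24905881/10000) × (50) = 24905881/200 ≈ 124529.405 → 124529.
At 50 labels/s: frame 124529 → 00:41:30:29.

00:41:30:29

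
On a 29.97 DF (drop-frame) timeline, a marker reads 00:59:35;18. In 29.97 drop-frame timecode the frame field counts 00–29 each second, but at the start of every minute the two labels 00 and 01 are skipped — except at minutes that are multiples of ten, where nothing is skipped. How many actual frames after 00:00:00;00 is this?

107160

Complete 10-minute blocks: 5, each 17982 frames → 89910.
Remaining 9 whole minutes in the current block: 1800 + 8 × 1798 = 16184 frames.
Within the current minute: 35 × 30 + 18 − 2 = 1066 (labels ;00/;01 skipped at this minute). Total = 89910 + 16184 + 1066 = 107160.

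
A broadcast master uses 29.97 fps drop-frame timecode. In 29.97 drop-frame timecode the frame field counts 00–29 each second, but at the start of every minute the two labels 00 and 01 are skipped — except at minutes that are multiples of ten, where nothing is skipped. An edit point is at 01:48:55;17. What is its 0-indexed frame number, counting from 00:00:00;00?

Complete 10-minute blocks: 10, each 17982 frames → 179820.
Remaining 8 whole minutes in the current block: 1800 + 7 × 1798 = 14386 frames.
Within the current minute: 55 × 30 + 17 − 2 = 1665 (labels ;00/;01 skipped at this minute). Total = 179820 + 14386 + 1665 = 195871.

195871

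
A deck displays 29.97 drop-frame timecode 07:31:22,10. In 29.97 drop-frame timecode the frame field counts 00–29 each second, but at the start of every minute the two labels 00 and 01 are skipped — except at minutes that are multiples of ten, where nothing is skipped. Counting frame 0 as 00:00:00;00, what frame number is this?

811658

As if non-drop at 30 labels/s: (7 × 3600 + 31 × 60 + 22) × 30 + 10 = 812470.
Minute boundaries passed: 451; those not divisible by 10: 451 − 45 = 406; dropped labels = 2 × 406 = 812.
Actual frame index = 812470 − 812 = 811658.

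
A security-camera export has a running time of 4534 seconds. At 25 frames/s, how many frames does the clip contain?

Frames = 4534 × 25 = 113350.

113350 frames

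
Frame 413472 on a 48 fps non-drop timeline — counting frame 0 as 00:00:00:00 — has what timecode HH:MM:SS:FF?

413472 ÷ 48 = 8614 full seconds, remainder 0 frames.
8614 s = 2 h 23 min 34 s.
Timecode: 02:23:34:00.

02:23:34:00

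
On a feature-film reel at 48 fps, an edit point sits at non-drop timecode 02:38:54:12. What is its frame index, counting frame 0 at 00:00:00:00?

Total seconds to the label: (2 × 3600 + 38 × 60 + 54) = 9534.
Frame index = 9534 × 48 + 12 = 457644.

frame 457644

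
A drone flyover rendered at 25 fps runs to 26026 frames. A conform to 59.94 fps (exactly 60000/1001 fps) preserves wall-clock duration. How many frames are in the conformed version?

62400 frames

Target frames = source frames × (target rate / source rate) = 26026 × (60000/1001)/(25) = 26026 × 2400/1001 = 62400.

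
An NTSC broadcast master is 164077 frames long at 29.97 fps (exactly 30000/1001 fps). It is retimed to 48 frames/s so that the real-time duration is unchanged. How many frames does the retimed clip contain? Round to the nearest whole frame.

262786 frames

Frames at target rate = 164077 × (48) / (30000/1001) = 164241077/625 ≈ 262785.723.
Nearest whole frame: 262786.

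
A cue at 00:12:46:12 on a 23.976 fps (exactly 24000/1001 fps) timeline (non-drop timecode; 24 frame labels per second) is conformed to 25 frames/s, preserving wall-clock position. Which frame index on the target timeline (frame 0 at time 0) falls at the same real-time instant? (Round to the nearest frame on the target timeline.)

Source frame index: (0×3600 + 12×60 + 46) × 24 + 12 = 18396.
Real time: 18396 / (24000/1001) = 1534533/2000 s.
Target frame: (1534533/2000) × (25) = 1534533/80 ≈ 19181.662 → 19182.

frame 19182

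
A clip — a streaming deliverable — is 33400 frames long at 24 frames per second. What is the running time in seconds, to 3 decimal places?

1391.667 seconds

Running time = 33400 × 1/24 = 4175/3 s ≈ 1391.667 s.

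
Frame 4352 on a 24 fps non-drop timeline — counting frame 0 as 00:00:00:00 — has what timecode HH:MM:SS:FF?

00:03:01:08

4352 ÷ 24 = 181 full seconds, remainder 8 frames.
181 s = 0 h 3 min 1 s.
Timecode: 00:03:01:08.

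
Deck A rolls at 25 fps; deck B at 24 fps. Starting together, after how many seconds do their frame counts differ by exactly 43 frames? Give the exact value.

The gap grows by |24 − 25| = 1 frame per second.
Time for a 43-frame gap: 43 ÷ (1) = 43 s.

43 seconds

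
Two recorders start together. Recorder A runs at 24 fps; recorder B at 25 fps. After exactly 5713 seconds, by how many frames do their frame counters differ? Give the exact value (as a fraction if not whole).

5713 frames

A emits 24 × 5713 = 137112 frames; B emits 25 × 5713 = 142825.
Difference = 5713 frames; B is ahead of A.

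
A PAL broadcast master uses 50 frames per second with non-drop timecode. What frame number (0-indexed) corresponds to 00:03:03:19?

Total seconds to the label: (0 × 3600 + 3 × 60 + 3) = 183.
Frame index = 183 × 50 + 19 = 9169.

9169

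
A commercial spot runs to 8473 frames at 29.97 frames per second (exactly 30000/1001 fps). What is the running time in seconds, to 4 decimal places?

Running time = 8473 × 1001/30000 = 8481473/30000 s ≈ 282.7158 s.

282.7158 seconds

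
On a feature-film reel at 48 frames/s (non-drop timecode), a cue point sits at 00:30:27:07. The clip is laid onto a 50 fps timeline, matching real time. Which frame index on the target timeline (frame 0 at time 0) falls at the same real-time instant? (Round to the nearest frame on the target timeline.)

Source frame index: (0×3600 + 30×60 + 27) × 48 + 7 = 87703.
Real time: 87703 / (48) = 87703/48 s.
Target frame: (87703/48) × (50) = 2192575/24 ≈ 91357.292 → 91357.

frame 91357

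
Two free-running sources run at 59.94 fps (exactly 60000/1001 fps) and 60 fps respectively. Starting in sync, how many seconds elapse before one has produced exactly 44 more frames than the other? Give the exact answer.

The gap grows by |60 − 60000/1001| = 60/1001 frames per second.
Time for a 44-frame gap: 44 ÷ (60/1001) = 11011/15 s.

11011/15 seconds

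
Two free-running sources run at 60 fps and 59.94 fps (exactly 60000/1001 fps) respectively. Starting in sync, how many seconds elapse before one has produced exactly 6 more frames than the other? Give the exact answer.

The gap grows by |60000/1001 − 60| = 60/1001 frames per second.
Time for a 6-frame gap: 6 ÷ (60/1001) = 100.1 s.

100.1 seconds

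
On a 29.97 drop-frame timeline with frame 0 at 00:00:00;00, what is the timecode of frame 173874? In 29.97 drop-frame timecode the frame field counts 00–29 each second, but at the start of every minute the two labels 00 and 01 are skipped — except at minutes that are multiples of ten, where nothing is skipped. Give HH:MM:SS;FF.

01:36:41;18

Each 10-minute DF block holds 10 × 60 × 30 − 9 × 2 = 17982 frames. 173874 ÷ 17982 → 9 full blocks, remainder 12036.
Within the partial block the first minute is 1800 frames and each further minute 1798, so 6 further minute boundaries passed. Total skipped labels = 18 × 9 + 2 × 6 = 174.
Non-drop label index = 173874 + 174 = 174048; at 30 labels/s that is 01:36:41:18, i.e. DF 01:36:41;18.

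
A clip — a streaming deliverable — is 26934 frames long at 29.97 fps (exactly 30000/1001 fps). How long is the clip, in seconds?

898.6978 seconds

Running time = 26934 / (30000/1001) = 898.6978 s.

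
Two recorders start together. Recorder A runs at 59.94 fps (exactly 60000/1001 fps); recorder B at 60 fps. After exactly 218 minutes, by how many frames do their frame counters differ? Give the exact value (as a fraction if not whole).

784800/1001 frames

218 min = 13080 s.
A emits 60000/1001 × 13080 = 784800000/1001 frames; B emits 60 × 13080 = 784800.
Difference = 784800/1001 frames (≈ 784.0160); B is ahead of A.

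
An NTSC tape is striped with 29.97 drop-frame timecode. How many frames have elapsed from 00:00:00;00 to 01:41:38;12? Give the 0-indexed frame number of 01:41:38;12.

182770

Complete 10-minute blocks: 10, each 17982 frames → 179820.
Remaining 1 whole minute in the current block: 1800 + 0 × 1798 = 1800 frames.
Within the current minute: 38 × 30 + 12 − 2 = 1150 (labels ;00/;01 skipped at this minute). Total = 179820 + 1800 + 1150 = 182770.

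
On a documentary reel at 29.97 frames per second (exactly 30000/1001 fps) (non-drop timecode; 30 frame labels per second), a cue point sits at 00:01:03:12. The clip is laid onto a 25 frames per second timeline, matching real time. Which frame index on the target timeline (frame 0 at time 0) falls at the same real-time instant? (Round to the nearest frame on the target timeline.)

frame 1587

Source frame index: (0×3600 + 1×60 + 3) × 30 + 12 = 1902.
Real time: 1902 / (30000/1001) = 317317/5000 s.
Target frame: (317317/5000) × (25) = 317317/200 ≈ 1586.585 → 1587.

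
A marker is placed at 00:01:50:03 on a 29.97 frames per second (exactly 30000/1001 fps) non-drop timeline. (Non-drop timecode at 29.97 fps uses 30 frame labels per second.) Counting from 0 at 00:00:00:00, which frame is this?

Total seconds to the label: (0 × 3600 + 1 × 60 + 50) = 110.
Frame index = 110 × 30 + 3 = 3303.

frame 3303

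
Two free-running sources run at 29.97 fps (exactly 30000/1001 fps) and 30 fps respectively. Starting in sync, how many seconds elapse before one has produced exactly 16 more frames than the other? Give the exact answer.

The gap grows by |30 − 30000/1001| = 30/1001 frames per second.
Time for a 16-frame gap: 16 ÷ (30/1001) = 8008/15 s.

8008/15 seconds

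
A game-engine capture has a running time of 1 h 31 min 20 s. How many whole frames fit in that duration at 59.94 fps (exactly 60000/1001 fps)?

1 h 31 min 20 s = 5480 s.
Frames = 5480 × 60000/1001 = 328800000/1001 ≈ 328471.5285.
Complete frames: 328471.

328471 frames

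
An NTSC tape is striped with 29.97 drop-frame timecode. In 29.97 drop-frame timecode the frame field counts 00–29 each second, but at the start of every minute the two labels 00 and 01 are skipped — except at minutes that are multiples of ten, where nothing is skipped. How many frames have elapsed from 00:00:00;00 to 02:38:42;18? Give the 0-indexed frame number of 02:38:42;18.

285392

Complete 10-minute blocks: 15, each 17982 frames → 269730.
Remaining 8 whole minutes in the current block: 1800 + 7 × 1798 = 14386 frames.
Within the current minute: 42 × 30 + 18 − 2 = 1276 (labels ;00/;01 skipped at this minute). Total = 269730 + 14386 + 1276 = 285392.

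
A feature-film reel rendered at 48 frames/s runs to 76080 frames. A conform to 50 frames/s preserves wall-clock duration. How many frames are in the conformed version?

Target frames = source frames × (target rate / source rate) = 76080 × (50)/(48) = 76080 × 25/24 = 79250.

79250 frames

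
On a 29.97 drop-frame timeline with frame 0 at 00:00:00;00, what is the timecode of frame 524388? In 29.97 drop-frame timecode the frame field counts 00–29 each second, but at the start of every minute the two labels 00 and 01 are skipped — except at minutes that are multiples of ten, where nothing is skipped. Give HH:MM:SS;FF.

04:51:37;02

Each 10-minute DF block holds 10 × 60 × 30 − 9 × 2 = 17982 frames. 524388 ÷ 17982 → 29 full blocks, remainder 2910.
Within the partial block the first minute is 1800 frames and each further minute 1798, so 1 further minute boundary passed. Total skipped labels = 18 × 29 + 2 × 1 = 524.
Non-drop label index = 524388 + 524 = 524912; at 30 labels/s that is 04:51:37:02, i.e. DF 04:51:37;02.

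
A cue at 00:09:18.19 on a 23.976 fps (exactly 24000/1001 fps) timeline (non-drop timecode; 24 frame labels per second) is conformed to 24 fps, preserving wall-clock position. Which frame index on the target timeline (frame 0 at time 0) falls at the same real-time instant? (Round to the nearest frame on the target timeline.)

frame 13424

Source frame index: (0×3600 + 9×60 + 18) × 24 + 19 = 13411.
Real time: 13411 / (24000/1001) = 13424411/24000 s.
Target frame: (13424411/24000) × (24) = 13424411/1000 ≈ 13424.411 → 13424.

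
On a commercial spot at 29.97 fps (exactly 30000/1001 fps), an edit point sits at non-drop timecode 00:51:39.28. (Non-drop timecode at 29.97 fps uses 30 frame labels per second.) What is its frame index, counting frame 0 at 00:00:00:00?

frame 92998

Total seconds to the label: (0 × 3600 + 51 × 60 + 39) = 3099.
Frame index = 3099 × 30 + 28 = 92998.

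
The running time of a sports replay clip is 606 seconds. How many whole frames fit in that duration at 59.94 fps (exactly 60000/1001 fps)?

36323 frames

Frames = 606 × 60000/1001 = 36360000/1001 ≈ 36323.6763.
Complete frames: 36323.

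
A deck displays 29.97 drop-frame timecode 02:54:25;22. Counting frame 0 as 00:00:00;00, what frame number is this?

As if non-drop at 30 labels/s: (2 × 3600 + 54 × 60 + 25) × 30 + 22 = 313972.
Minute boundaries passed: 174; those not divisible by 10: 174 − 17 = 157; dropped labels = 2 × 157 = 314.
Actual frame index = 313972 − 314 = 313658.

313658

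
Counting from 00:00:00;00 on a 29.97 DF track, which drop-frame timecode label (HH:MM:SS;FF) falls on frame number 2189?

Ten DF minutes hold 17982 frames, so frame 2189 lies in block 0 (frames 0–17981) with 2189 frames into that block.
The block's first minute is 1800 frames and the rest 1798 each; 2189 frames reaches minute 1, so 0 × 18 + 1 × 2 = 2 labels have been skipped so far.
Adding those back, label number 2189 + 2 = 2191 at 30 labels/s is 73 s + 1 f = 0 h 1 min 13 s frame 1, i.e. 00:01:13;01.

00:01:13;01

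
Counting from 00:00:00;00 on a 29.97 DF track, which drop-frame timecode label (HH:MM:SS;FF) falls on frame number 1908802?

Ten DF minutes hold 17982 frames, so frame 1908802 lies in block 106 (frames 1906092–1924073) with 2710 frames into that block.
The block's first minute is 1800 frames and the rest 1798 each; 2710 frames reaches minute 1, so 106 × 18 + 1 × 2 = 1910 labels have been skipped so far.
Adding those back, label number 1908802 + 1910 = 1910712 at 30 labels/s is 63690 s + 12 f = 17 h 41 min 30 s frame 12, i.e. 17:41:30;12.

17:41:30;12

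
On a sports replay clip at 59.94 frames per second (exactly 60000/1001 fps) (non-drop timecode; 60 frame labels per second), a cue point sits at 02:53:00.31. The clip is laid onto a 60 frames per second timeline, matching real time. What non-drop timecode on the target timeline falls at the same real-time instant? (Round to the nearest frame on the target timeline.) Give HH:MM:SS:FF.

02:53:10:54

Source frame index: (2×3600 + 53×60 + 0) × 60 + 31 = 622831.
Real time: 622831 / (60000/1001) = 623453831/60000 s.
Target frame: (623453831/60000) × (60) = 623453831/1000 ≈ 623453.831 → 623454.
At 60 labels/s: frame 623454 → 02:53:10:54.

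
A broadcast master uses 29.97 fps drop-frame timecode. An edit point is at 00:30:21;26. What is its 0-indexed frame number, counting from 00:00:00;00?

Complete 10-minute blocks: 3, each 17982 frames → 53946.
Remaining 0 whole minutes in the current block: 0 frames.
Within the current minute: 21 × 30 + 26 = 656. Total = 53946 + 0 + 656 = 54602.

54602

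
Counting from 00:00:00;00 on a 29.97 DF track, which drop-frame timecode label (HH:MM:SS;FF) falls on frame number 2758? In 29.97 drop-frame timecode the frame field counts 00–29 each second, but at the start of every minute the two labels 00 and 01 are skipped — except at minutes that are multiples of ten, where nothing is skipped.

00:01:32;00

Ten DF minutes hold 17982 frames, so frame 2758 lies in block 0 (frames 0–17981) with 2758 frames into that block.
The block's first minute is 1800 frames and the rest 1798 each; 2758 frames reaches minute 1, so 0 × 18 + 1 × 2 = 2 labels have been skipped so far.
Adding those back, label number 2758 + 2 = 2760 at 30 labels/s is 92 s + 0 f = 0 h 1 min 32 s frame 0, i.e. 00:01:32;00.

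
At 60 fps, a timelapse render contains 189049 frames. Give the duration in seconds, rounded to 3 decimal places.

Running time = 189049 × 1/60 = 189049/60 s ≈ 3150.817 s.

3150.817 seconds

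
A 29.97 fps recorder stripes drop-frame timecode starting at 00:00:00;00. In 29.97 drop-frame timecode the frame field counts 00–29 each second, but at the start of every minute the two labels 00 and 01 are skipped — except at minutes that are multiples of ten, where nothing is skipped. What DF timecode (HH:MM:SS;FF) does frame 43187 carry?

00:24:01;01

Each 10-minute DF block holds 10 × 60 × 30 − 9 × 2 = 17982 frames. 43187 ÷ 17982 → 2 full blocks, remainder 7223.
Within the partial block the first minute is 1800 frames and each further minute 1798, so 4 further minute boundaries passed. Total skipped labels = 18 × 2 + 2 × 4 = 44.
Non-drop label index = 43187 + 44 = 43231; at 30 labels/s that is 00:24:01:01, i.e. DF 00:24:01;01.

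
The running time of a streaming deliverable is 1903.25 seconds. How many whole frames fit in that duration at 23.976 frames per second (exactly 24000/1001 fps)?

45632 frames

Frames = 1903.25 × 24000/1001 = 45678000/1001 ≈ 45632.3676.
Complete frames: 45632.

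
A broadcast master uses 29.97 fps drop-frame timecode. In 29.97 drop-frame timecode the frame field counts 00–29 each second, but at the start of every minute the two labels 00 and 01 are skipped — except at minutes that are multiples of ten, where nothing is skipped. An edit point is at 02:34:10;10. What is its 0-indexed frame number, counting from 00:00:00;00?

277232

Complete 10-minute blocks: 15, each 17982 frames → 269730.
Remaining 4 whole minutes in the current block: 1800 + 3 × 1798 = 7194 frames.
Within the current minute: 10 × 30 + 10 − 2 = 308 (labels ;00/;01 skipped at this minute). Total = 269730 + 7194 + 308 = 277232.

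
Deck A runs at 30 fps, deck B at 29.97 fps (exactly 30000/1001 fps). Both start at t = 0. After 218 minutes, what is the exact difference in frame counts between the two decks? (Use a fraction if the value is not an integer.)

392400/1001 frames

218 min = 13080 s.
A emits 30 × 13080 = 392400 frames; B emits 30000/1001 × 13080 = 392400000/1001.
Difference = 392400/1001 frames (≈ 392.0080); B is behind A.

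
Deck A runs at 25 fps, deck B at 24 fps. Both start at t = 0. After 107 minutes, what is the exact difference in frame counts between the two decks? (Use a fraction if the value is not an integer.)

107 min = 6420 s.
A emits 25 × 6420 = 160500 frames; B emits 24 × 6420 = 154080.
Difference = 6420 frames; B is behind A.

6420 frames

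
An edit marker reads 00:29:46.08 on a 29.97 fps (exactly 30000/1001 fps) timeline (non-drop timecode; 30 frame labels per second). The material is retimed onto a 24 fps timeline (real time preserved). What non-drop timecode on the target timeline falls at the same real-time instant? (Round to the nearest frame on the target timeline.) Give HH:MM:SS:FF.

00:29:48:01

Source frame index: (0×3600 + 29×60 + 46) × 30 + 8 = 53588.
Real time: 53588 / (30000/1001) = 13410397/7500 s.
Target frame: (13410397/7500) × (24) = 26820794/625 ≈ 42913.270 → 42913.
At 24 labels/s: frame 42913 → 00:29:48:01.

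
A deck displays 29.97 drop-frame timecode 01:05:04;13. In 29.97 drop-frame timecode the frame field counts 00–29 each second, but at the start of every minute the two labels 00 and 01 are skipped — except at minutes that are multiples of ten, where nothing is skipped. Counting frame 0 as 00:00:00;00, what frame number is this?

117015

Complete 10-minute blocks: 6, each 17982 frames → 107892.
Remaining 5 whole minutes in the current block: 1800 + 4 × 1798 = 8992 frames.
Within the current minute: 4 × 30 + 13 − 2 = 131 (labels ;00/;01 skipped at this minute). Total = 107892 + 8992 + 131 = 117015.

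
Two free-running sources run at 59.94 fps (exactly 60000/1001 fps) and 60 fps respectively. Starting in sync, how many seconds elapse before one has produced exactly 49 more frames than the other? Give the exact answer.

The gap grows by |60 − 60000/1001| = 60/1001 frames per second.
Time for a 49-frame gap: 49 ÷ (60/1001) = 49049/60 s.

49049/60 seconds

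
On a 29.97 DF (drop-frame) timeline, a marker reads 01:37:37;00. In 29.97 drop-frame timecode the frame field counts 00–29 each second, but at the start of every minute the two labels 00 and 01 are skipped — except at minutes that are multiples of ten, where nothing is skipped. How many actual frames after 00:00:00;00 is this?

175534

As if non-drop at 30 labels/s: (1 × 3600 + 37 × 60 + 37) × 30 + 0 = 175710.
Minute boundaries passed: 97; those not divisible by 10: 97 − 9 = 88; dropped labels = 2 × 88 = 176.
Actual frame index = 175710 − 176 = 175534.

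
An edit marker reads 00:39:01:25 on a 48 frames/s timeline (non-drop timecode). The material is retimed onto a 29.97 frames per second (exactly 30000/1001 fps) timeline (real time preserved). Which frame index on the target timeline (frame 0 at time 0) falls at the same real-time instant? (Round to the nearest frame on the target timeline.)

frame 70175

Source frame index: (0×3600 + 39×60 + 1) × 48 + 25 = 112393.
Real time: 112393 / (48) = 112393/48 s.
Target frame: (112393/48) × (30000/1001) = 70245625/1001 ≈ 70175.450 → 70175.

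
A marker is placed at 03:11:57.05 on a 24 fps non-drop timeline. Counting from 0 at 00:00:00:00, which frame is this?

frame 276413

Total seconds to the label: (3 × 3600 + 11 × 60 + 57) = 11517.
Frame index = 11517 × 24 + 5 = 276413.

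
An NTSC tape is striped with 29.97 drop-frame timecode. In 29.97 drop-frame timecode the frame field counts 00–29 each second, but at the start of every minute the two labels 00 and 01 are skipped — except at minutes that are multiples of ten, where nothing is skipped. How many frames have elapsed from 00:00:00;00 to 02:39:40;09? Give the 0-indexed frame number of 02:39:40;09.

287121

Complete 10-minute blocks: 15, each 17982 frames → 269730.
Remaining 9 whole minutes in the current block: 1800 + 8 × 1798 = 16184 frames.
Within the current minute: 40 × 30 + 9 − 2 = 1207 (labels ;00/;01 skipped at this minute). Total = 269730 + 16184 + 1207 = 287121.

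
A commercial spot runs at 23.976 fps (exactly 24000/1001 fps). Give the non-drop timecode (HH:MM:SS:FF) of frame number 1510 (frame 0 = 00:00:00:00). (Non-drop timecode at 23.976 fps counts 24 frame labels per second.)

00:01:02:22

1510 ÷ 24 = 62 full seconds, remainder 22 frames.
62 s = 0 h 1 min 2 s.
Timecode: 00:01:02:22.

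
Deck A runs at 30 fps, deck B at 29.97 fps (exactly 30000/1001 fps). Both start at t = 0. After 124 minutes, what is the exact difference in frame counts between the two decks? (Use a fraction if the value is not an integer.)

124 min = 7440 s.
A emits 30 × 7440 = 223200 frames; B emits 30000/1001 × 7440 = 223200000/1001.
Difference = 223200/1001 frames (≈ 222.9770); B is behind A.

223200/1001 frames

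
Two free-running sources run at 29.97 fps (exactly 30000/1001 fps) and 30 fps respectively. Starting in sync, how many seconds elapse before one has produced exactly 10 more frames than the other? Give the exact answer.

The gap grows by |30 − 30000/1001| = 30/1001 frames per second.
Time for a 10-frame gap: 10 ÷ (30/1001) = 1001/3 s.

1001/3 seconds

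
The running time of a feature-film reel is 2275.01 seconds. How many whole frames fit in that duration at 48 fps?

109200 frames

Frames = 2275.01 × 48 = 2730012/25 ≈ 109200.4800.
Complete frames: 109200.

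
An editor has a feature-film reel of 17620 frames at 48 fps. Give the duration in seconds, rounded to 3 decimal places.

Running time = 17620 × 1/48 = 4405/12 s ≈ 367.083 s.

367.083 seconds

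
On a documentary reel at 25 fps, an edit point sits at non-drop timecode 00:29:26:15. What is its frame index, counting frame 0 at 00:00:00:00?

44165

Total seconds to the label: (0 × 3600 + 29 × 60 + 26) = 1766.
Frame index = 1766 × 25 + 15 = 44165.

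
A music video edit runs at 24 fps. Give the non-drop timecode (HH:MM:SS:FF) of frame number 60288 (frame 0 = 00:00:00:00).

00:41:52:00

60288 ÷ 24 = 2512 full seconds, remainder 0 frames.
2512 s = 0 h 41 min 52 s.
Timecode: 00:41:52:00.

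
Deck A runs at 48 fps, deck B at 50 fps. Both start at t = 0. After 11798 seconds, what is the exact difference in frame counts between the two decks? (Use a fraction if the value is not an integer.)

23596 frames

A emits 48 × 11798 = 566304 frames; B emits 50 × 11798 = 589900.
Difference = 23596 frames; B is ahead of A.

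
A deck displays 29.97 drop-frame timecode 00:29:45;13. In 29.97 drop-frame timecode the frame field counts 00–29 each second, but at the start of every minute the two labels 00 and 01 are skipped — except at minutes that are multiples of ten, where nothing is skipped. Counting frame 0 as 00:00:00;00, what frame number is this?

53509

As if non-drop at 30 labels/s: (0 × 3600 + 29 × 60 + 45) × 30 + 13 = 53563.
Minute boundaries passed: 29; those not divisible by 10: 29 − 2 = 27; dropped labels = 2 × 27 = 54.
Actual frame index = 53563 − 54 = 53509.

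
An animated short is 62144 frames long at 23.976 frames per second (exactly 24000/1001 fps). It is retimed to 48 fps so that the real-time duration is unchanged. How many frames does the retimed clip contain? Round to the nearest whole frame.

124412 frames

Frames at target rate = 62144 × (48) / (24000/1001) = 15551536/125 ≈ 124412.288.
Nearest whole frame: 124412.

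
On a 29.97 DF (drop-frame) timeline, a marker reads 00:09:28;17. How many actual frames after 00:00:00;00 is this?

Complete 10-minute blocks: 0, each 17982 frames → 0.
Remaining 9 whole minutes in the current block: 1800 + 8 × 1798 = 16184 frames.
Within the current minute: 28 × 30 + 17 − 2 = 855 (labels ;00/;01 skipped at this minute). Total = 0 + 16184 + 855 = 17039.

17039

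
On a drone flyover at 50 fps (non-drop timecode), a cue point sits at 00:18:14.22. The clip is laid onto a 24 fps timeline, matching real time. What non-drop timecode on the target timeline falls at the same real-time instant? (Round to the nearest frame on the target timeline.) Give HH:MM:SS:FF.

Source frame index: (0×3600 + 18×60 + 14) × 50 + 22 = 54722.
Real time: 54722 / (50) = 27361/25 s.
Target frame: (27361/25) × (24) = 656664/25 ≈ 26266.560 → 26267.
At 24 labels/s: frame 26267 → 00:18:14:11.

00:18:14:11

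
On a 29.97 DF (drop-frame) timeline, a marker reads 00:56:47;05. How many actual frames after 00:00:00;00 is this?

As if non-drop at 30 labels/s: (0 × 3600 + 56 × 60 + 47) × 30 + 5 = 102215.
Minute boundaries passed: 56; those not divisible by 10: 56 − 5 = 51; dropped labels = 2 × 51 = 102.
Actual frame index = 102215 − 102 = 102113.

102113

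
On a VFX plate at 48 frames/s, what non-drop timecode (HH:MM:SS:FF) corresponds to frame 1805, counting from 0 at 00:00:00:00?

1805 ÷ 48 = 37 full seconds, remainder 29 frames.
37 s = 0 h 0 min 37 s.
Timecode: 00:00:37:29.

00:00:37:29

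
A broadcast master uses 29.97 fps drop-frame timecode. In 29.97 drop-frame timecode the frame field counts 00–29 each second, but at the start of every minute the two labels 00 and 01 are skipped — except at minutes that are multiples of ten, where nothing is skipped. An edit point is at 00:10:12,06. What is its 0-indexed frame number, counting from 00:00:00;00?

Complete 10-minute blocks: 1, each 17982 frames → 17982.
Remaining 0 whole minutes in the current block: 0 frames.
Within the current minute: 12 × 30 + 6 = 366. Total = 17982 + 0 + 366 = 18348.

18348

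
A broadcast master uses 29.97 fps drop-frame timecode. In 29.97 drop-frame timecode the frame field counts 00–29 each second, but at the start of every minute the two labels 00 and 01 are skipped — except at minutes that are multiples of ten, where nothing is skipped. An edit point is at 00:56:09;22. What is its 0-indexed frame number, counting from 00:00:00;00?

100990

As if non-drop at 30 labels/s: (0 × 3600 + 56 × 60 + 9) × 30 + 22 = 101092.
Minute boundaries passed: 56; those not divisible by 10: 56 − 5 = 51; dropped labels = 2 × 51 = 102.
Actual frame index = 101092 − 102 = 100990.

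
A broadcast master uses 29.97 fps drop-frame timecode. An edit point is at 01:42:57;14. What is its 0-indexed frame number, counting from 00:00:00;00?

As if non-drop at 30 labels/s: (1 × 3600 + 42 × 60 + 57) × 30 + 14 = 185324.
Minute boundaries passed: 102; those not divisible by 10: 102 − 10 = 92; dropped labels = 2 × 92 = 184.
Actual frame index = 185324 − 184 = 185140.

185140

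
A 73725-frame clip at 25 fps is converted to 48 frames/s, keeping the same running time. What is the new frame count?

Target frames = source frames × (target rate / source rate) = 73725 × (48)/(25) = 73725 × 48/25 = 141552.

141552 frames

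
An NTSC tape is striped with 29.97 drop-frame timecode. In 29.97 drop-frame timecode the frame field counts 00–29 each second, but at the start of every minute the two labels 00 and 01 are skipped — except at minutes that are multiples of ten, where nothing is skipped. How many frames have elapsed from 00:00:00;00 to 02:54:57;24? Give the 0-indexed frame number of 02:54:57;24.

314620

As if non-drop at 30 labels/s: (2 × 3600 + 54 × 60 + 57) × 30 + 24 = 314934.
Minute boundaries passed: 174; those not divisible by 10: 174 − 17 = 157; dropped labels = 2 × 157 = 314.
Actual frame index = 314934 − 314 = 314620.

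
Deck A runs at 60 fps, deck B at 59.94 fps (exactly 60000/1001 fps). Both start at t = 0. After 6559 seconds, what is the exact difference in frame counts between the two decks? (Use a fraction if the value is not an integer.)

56220/143 frames

A emits 60 × 6559 = 393540 frames; B emits 60000/1001 × 6559 = 56220000/143.
Difference = 56220/143 frames (≈ 393.1469); B is behind A.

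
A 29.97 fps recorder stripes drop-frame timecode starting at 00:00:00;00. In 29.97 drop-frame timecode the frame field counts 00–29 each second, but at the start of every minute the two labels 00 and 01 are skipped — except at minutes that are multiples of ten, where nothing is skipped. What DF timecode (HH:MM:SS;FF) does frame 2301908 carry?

21:20:07;02

Each 10-minute DF block holds 10 × 60 × 30 − 9 × 2 = 17982 frames. 2301908 ÷ 17982 → 128 full blocks, remainder 212.
Within the partial block the first minute is 1800 frames and each further minute 1798, so 0 further minute boundaries passed. Total skipped labels = 18 × 128 + 2 × 0 = 2304.
Non-drop label index = 2301908 + 2304 = 2304212; at 30 labels/s that is 21:20:07:02, i.e. DF 21:20:07;02.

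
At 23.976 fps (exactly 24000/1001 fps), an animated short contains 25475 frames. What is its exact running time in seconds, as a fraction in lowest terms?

1020019/960 seconds

Running time = 25475 ÷ (24000/1001) = 25475 × 1001/24000 = 1020019/960 s.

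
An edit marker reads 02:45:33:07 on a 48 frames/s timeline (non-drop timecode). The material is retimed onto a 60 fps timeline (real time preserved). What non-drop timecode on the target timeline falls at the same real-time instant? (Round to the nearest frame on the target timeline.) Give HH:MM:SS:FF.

02:45:33:09

Source frame index: (2×3600 + 45×60 + 33) × 48 + 7 = 476791.
Real time: 476791 / (48) = 476791/48 s.
Target frame: (476791/48) × (60) = 2383955/4 ≈ 595988.750 → 595989.
At 60 labels/s: frame 595989 → 02:45:33:09.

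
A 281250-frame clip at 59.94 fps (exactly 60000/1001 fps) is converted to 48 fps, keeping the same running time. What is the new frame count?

Target frames = source frames × (target rate / source rate) = 281250 × (48)/(60000/1001) = 281250 × 1001/1250 = 225225.

225225 frames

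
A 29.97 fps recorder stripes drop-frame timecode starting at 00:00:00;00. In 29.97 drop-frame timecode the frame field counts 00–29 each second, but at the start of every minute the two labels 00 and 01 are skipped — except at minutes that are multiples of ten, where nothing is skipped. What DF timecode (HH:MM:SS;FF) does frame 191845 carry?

Each 10-minute DF block holds 10 × 60 × 30 − 9 × 2 = 17982 frames. 191845 ÷ 17982 → 10 full blocks, remainder 12025.
Within the partial block the first minute is 1800 frames and each further minute 1798, so 6 further minute boundaries passed. Total skipped labels = 18 × 10 + 2 × 6 = 192.
Non-drop label index = 191845 + 192 = 192037; at 30 labels/s that is 01:46:41:07, i.e. DF 01:46:41;07.

01:46:41;07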